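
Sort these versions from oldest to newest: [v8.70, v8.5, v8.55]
[v8.5, v8.55, v8.70]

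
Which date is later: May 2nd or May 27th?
May 27th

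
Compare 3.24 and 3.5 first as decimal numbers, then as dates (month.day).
As decimals: 3.24 < 3.5. As dates: 3/24 is later than 3/5 (day 24 > day 5).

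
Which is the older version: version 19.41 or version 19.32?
version 19.32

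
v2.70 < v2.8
False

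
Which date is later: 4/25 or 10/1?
10/1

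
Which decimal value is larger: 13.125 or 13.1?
13.125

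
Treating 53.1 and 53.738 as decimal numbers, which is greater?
53.738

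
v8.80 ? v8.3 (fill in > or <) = >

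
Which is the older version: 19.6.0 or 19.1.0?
19.1.0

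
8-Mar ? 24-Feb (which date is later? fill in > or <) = >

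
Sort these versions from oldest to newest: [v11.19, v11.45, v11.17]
[v11.17, v11.19, v11.45]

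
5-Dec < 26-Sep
False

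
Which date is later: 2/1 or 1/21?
2/1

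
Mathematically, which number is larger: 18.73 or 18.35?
18.73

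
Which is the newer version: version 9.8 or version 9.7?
version 9.8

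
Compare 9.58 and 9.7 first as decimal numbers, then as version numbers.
As decimals: 9.58 < 9.7. As versions: v9.58 > v9.7 (minor version 58 > 7).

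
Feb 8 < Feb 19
True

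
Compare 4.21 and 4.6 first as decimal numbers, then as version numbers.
As decimals: 4.21 < 4.6. As versions: v4.21 > v4.6 (minor version 21 > 6).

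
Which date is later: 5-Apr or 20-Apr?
20-Apr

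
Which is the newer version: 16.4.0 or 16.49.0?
16.49.0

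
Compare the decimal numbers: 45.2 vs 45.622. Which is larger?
45.622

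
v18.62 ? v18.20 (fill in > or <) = >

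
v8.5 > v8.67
False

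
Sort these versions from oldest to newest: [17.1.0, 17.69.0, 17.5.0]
[17.1.0, 17.5.0, 17.69.0]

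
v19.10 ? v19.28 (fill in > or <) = <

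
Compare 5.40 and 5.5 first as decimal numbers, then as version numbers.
As decimals: 5.40 < 5.5. As versions: v5.40 > v5.5 (minor version 40 > 5).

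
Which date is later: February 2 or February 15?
February 15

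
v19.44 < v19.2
False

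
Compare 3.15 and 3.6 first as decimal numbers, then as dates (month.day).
As decimals: 3.15 < 3.6. As dates: 3/15 is later than 3/6 (day 15 > day 6).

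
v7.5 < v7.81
True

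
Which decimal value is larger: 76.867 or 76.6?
76.867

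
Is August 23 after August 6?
Yes. Day 23 comes after day 6 in August — this is a date comparison, not a decimal one (the decimal 8.23 would be smaller than 8.6).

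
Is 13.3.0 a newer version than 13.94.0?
No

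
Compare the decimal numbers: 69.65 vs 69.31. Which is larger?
69.65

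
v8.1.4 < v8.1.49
True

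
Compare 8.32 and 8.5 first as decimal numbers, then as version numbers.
As decimals: 8.32 < 8.5. As versions: v8.32 > v8.5 (minor version 32 > 5).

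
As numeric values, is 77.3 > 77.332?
False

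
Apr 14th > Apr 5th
True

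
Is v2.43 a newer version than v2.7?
Yes. Version numbers are compared segment by segment as integers, not as decimals: minor version 43 > 7, so v2.43 > v2.7 (even though the decimal 2.43 < 2.7).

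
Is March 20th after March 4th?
Yes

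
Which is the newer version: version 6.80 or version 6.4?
version 6.80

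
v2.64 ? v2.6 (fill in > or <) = >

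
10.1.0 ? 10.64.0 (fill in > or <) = <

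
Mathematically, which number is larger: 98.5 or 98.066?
98.5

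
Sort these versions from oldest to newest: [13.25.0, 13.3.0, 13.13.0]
[13.3.0, 13.13.0, 13.25.0]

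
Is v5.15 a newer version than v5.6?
Yes. Version numbers are compared segment by segment as integers, not as decimals: minor version 15 > 6, so v5.15 > v5.6 (even though the decimal 5.15 < 5.6).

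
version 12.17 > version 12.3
True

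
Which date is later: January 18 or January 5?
January 18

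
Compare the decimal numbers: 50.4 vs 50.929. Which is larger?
50.929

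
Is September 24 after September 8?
Yes. Day 24 comes after day 8 in September — this is a date comparison, not a decimal one (the decimal 9.24 would be smaller than 9.8).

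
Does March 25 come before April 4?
Yes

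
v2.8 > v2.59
False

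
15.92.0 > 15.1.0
True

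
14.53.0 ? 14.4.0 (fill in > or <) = >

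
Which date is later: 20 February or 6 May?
6 May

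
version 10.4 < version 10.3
False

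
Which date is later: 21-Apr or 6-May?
6-May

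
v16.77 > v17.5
False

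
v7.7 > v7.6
True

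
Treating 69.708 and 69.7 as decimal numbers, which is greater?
69.708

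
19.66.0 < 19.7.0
False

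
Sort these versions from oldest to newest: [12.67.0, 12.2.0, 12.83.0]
[12.2.0, 12.67.0, 12.83.0]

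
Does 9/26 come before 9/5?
No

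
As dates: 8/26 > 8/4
True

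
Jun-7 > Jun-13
False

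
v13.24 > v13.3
True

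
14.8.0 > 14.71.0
False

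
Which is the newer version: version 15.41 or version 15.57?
version 15.57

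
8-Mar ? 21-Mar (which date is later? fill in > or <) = <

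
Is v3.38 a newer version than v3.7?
Yes. Version numbers are compared segment by segment as integers, not as decimals: minor version 38 > 7, so v3.38 > v3.7 (even though the decimal 3.38 < 3.7).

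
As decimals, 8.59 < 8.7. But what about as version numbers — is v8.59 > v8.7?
True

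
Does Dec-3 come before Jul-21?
No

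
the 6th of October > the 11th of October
False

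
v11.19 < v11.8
False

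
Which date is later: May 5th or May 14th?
May 14th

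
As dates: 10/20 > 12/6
False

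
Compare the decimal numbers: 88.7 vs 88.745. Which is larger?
88.745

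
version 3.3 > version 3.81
False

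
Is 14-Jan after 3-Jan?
Yes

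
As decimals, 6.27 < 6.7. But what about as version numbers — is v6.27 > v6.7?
True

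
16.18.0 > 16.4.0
True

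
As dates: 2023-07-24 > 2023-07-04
True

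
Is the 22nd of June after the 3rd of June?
Yes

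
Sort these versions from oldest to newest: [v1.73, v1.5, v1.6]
[v1.5, v1.6, v1.73]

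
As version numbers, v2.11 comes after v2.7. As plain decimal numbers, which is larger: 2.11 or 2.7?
2.7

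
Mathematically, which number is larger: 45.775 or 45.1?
45.775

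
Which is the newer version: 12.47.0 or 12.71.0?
12.71.0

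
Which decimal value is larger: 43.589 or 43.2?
43.589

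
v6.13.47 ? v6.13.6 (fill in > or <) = >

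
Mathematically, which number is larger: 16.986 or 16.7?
16.986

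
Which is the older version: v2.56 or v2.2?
v2.2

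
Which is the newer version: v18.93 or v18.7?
v18.93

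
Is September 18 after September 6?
Yes. Day 18 comes after day 6 in September — this is a date comparison, not a decimal one (the decimal 9.18 would be smaller than 9.6).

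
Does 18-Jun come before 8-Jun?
No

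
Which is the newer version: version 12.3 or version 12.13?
version 12.13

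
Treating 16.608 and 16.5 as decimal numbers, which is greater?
16.608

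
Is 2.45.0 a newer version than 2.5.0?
Yes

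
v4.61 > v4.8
True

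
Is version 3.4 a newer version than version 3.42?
No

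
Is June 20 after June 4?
Yes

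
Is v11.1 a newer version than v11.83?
No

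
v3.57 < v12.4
True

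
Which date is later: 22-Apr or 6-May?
6-May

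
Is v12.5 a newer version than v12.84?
No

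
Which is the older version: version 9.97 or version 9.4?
version 9.4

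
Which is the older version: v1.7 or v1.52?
v1.7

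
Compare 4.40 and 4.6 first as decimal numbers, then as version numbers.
As decimals: 4.40 < 4.6. As versions: v4.40 > v4.6 (minor version 40 > 6).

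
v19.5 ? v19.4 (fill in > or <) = >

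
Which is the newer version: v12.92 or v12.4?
v12.92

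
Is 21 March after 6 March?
Yes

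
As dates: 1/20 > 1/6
True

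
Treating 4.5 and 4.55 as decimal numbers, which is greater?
4.55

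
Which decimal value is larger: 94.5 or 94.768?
94.768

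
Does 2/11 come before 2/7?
No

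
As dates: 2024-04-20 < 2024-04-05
False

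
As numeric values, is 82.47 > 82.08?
True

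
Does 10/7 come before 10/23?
Yes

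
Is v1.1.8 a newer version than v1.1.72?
No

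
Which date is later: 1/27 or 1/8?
1/27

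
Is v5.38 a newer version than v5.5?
Yes. Version numbers are compared segment by segment as integers, not as decimals: minor version 38 > 5, so v5.38 > v5.5 (even though the decimal 5.38 < 5.5).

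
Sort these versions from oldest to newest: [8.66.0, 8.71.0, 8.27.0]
[8.27.0, 8.66.0, 8.71.0]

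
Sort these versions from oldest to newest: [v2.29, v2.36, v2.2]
[v2.2, v2.29, v2.36]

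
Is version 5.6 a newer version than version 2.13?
Yes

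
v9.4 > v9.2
True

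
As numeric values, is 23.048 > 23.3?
False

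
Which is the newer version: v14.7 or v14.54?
v14.54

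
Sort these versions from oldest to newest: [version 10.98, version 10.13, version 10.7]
[version 10.7, version 10.13, version 10.98]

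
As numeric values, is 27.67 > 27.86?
False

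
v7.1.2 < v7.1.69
True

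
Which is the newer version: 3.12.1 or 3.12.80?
3.12.80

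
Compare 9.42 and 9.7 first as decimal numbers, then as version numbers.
As decimals: 9.42 < 9.7. As versions: v9.42 > v9.7 (minor version 42 > 7).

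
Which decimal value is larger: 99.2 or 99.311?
99.311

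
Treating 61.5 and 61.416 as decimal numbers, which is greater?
61.5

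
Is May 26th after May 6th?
Yes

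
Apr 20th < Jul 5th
True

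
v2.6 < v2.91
True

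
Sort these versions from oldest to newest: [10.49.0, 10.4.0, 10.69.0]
[10.4.0, 10.49.0, 10.69.0]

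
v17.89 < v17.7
False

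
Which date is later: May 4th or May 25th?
May 25th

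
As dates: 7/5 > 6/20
True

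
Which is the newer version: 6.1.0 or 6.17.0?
6.17.0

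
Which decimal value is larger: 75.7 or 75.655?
75.7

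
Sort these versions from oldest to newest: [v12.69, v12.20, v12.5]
[v12.5, v12.20, v12.69]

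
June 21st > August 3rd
False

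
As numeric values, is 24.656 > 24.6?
True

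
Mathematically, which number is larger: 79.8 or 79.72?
79.8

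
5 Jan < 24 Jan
True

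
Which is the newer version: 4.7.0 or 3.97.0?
4.7.0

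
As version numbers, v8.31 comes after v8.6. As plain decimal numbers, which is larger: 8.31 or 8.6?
8.6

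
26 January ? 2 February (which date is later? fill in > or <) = <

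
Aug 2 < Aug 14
True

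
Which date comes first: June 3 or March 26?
March 26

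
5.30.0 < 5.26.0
False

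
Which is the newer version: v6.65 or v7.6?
v7.6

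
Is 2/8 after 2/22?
No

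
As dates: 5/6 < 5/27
True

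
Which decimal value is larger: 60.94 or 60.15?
60.94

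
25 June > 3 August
False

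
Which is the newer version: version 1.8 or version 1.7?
version 1.8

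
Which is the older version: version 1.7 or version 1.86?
version 1.7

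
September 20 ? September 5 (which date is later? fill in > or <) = >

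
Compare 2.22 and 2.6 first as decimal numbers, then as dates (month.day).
As decimals: 2.22 < 2.6. As dates: 2/22 is later than 2/6 (day 22 > day 6).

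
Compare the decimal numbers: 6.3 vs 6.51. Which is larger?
6.51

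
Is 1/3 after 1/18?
No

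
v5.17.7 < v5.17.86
True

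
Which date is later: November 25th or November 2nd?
November 25th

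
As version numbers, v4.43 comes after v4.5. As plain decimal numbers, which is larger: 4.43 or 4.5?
4.5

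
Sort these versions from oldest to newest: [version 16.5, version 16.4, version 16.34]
[version 16.4, version 16.5, version 16.34]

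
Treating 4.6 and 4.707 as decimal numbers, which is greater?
4.707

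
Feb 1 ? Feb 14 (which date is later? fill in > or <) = <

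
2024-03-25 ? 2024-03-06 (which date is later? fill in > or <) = >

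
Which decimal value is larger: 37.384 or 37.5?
37.5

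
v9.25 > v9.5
True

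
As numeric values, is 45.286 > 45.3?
False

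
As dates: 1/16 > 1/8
True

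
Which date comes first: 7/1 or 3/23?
3/23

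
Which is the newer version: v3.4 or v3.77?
v3.77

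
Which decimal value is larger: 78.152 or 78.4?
78.4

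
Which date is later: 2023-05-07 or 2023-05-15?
2023-05-15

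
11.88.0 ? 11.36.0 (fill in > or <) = >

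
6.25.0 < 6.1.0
False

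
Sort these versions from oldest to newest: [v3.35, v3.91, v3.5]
[v3.5, v3.35, v3.91]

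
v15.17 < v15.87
True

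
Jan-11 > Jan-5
True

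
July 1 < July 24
True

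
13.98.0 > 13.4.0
True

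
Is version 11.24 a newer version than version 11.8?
Yes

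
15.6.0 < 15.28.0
True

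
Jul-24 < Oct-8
True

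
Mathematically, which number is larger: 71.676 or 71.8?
71.8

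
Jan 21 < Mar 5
True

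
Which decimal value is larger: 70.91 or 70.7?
70.91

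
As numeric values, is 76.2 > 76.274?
False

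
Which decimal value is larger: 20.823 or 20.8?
20.823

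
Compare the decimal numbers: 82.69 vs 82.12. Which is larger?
82.69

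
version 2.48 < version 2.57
True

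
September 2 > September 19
False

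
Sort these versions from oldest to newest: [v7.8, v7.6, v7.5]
[v7.5, v7.6, v7.8]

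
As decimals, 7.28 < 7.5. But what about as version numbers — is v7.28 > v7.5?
True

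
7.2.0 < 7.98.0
True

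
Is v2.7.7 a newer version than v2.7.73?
No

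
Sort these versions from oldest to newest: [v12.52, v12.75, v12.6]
[v12.6, v12.52, v12.75]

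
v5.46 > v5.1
True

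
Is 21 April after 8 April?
Yes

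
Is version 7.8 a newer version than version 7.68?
No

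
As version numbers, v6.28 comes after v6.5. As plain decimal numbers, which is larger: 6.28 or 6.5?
6.5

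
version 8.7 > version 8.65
False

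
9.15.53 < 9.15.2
False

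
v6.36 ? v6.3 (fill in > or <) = >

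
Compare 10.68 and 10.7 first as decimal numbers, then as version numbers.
As decimals: 10.68 < 10.7. As versions: v10.68 > v10.7 (minor version 68 > 7).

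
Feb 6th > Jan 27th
True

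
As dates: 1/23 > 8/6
False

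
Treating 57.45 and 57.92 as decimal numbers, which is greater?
57.92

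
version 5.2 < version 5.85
True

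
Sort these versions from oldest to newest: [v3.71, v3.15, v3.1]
[v3.1, v3.15, v3.71]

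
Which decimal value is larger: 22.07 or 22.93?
22.93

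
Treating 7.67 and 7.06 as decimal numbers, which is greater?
7.67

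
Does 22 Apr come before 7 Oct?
Yes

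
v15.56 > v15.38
True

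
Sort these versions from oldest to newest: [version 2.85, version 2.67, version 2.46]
[version 2.46, version 2.67, version 2.85]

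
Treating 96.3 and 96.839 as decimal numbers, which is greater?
96.839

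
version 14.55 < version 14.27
False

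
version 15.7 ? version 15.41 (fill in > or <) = <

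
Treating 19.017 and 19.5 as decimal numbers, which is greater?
19.5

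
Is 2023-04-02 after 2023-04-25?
No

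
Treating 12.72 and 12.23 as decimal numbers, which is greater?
12.72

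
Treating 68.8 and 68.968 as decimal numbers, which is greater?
68.968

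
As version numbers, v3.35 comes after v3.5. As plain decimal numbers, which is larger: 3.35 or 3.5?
3.5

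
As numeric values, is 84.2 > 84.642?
False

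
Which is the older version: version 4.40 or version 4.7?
version 4.7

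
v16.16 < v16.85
True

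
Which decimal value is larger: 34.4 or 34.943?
34.943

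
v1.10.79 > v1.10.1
True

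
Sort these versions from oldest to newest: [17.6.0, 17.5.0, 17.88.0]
[17.5.0, 17.6.0, 17.88.0]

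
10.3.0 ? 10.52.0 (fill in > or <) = <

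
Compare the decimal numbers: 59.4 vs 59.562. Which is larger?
59.562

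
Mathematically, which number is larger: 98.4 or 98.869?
98.869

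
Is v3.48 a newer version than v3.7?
Yes. Version numbers are compared segment by segment as integers, not as decimals: minor version 48 > 7, so v3.48 > v3.7 (even though the decimal 3.48 < 3.7).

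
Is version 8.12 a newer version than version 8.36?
No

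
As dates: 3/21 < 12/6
True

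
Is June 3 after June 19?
No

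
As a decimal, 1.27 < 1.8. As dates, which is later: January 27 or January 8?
January 27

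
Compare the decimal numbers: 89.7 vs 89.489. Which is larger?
89.7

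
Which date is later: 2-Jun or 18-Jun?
18-Jun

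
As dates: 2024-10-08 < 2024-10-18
True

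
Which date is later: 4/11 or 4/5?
4/11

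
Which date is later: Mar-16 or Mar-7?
Mar-16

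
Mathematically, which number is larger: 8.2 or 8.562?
8.562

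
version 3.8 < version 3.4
False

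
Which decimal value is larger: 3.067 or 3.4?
3.4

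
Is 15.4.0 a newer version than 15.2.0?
Yes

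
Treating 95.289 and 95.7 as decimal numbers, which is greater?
95.7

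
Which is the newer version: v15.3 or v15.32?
v15.32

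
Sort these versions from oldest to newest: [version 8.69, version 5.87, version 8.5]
[version 5.87, version 8.5, version 8.69]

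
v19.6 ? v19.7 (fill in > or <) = <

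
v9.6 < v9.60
True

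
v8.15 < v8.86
True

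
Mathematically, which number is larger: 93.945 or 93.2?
93.945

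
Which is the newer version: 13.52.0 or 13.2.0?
13.52.0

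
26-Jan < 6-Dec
True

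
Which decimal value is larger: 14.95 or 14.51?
14.95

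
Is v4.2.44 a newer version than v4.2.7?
Yes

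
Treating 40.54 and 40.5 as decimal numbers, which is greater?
40.54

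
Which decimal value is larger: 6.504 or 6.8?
6.8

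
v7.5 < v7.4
False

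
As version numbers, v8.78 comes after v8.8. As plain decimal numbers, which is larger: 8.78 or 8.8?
8.8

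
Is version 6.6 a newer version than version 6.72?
No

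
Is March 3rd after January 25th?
Yes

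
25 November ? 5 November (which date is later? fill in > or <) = >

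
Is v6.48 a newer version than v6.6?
Yes. Version numbers are compared segment by segment as integers, not as decimals: minor version 48 > 6, so v6.48 > v6.6 (even though the decimal 6.48 < 6.6).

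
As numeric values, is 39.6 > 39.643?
False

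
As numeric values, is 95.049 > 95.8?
False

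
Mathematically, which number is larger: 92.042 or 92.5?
92.5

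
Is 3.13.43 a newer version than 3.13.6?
Yes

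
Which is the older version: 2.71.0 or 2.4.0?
2.4.0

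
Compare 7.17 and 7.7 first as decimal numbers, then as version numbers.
As decimals: 7.17 < 7.7. As versions: v7.17 > v7.7 (minor version 17 > 7).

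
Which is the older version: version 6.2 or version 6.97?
version 6.2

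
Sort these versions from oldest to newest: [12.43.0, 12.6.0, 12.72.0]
[12.6.0, 12.43.0, 12.72.0]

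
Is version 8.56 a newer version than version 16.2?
No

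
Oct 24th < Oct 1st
False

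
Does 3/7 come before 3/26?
Yes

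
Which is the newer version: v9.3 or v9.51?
v9.51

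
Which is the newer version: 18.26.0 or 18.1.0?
18.26.0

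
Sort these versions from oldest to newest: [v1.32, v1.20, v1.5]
[v1.5, v1.20, v1.32]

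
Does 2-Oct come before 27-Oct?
Yes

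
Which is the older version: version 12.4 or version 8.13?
version 8.13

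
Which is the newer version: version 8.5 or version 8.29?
version 8.29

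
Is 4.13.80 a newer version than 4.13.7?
Yes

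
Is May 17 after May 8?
Yes. Day 17 comes after day 8 in May — this is a date comparison, not a decimal one (the decimal 5.17 would be smaller than 5.8).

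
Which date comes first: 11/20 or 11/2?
11/2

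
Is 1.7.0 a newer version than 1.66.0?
No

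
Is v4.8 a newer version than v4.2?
Yes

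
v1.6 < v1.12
True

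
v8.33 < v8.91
True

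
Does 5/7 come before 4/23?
No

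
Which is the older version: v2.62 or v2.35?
v2.35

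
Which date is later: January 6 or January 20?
January 20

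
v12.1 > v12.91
False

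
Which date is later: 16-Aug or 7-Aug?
16-Aug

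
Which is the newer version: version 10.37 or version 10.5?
version 10.37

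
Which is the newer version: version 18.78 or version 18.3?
version 18.78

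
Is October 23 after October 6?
Yes. Day 23 comes after day 6 in October — this is a date comparison, not a decimal one (the decimal 10.23 would be smaller than 10.6).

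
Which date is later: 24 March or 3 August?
3 August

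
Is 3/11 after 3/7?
Yes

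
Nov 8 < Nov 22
True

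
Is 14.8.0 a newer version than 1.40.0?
Yes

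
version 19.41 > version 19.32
True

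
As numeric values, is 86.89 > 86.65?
True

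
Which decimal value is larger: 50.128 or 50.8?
50.8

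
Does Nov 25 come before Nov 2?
No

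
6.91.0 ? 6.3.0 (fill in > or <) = >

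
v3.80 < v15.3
True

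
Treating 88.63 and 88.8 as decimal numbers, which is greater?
88.8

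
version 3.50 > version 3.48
True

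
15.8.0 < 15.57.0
True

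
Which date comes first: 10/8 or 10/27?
10/8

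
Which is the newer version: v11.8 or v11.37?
v11.37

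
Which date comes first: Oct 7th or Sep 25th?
Sep 25th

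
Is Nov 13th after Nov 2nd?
Yes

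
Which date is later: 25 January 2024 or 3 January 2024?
25 January 2024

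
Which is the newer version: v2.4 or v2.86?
v2.86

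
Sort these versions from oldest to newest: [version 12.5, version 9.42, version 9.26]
[version 9.26, version 9.42, version 12.5]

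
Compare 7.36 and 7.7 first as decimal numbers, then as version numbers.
As decimals: 7.36 < 7.7. As versions: v7.36 > v7.7 (minor version 36 > 7).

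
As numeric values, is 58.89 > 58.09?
True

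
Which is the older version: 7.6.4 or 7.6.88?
7.6.4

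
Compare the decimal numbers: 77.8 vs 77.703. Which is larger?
77.8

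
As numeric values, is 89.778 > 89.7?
True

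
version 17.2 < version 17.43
True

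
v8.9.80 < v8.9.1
False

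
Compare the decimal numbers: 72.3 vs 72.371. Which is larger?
72.371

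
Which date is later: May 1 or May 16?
May 16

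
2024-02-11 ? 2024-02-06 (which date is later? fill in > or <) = >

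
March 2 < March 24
True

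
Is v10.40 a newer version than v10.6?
Yes. Version numbers are compared segment by segment as integers, not as decimals: minor version 40 > 6, so v10.40 > v10.6 (even though the decimal 10.40 < 10.6).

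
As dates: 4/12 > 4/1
True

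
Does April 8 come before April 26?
Yes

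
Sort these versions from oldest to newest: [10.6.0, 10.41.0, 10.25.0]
[10.6.0, 10.25.0, 10.41.0]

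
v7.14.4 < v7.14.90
True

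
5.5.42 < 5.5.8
False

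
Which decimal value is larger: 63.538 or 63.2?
63.538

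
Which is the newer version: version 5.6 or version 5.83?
version 5.83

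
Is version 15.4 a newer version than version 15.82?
No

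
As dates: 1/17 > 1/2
True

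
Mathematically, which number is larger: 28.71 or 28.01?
28.71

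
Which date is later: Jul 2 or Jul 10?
Jul 10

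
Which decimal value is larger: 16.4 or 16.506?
16.506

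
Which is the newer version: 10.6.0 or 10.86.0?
10.86.0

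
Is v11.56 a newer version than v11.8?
Yes. Version numbers are compared segment by segment as integers, not as decimals: minor version 56 > 8, so v11.56 > v11.8 (even though the decimal 11.56 < 11.8).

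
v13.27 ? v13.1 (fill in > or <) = >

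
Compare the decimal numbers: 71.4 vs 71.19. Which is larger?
71.4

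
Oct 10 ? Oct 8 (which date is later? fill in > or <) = >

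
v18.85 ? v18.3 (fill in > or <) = >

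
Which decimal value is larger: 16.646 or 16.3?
16.646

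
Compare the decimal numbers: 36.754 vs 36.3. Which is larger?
36.754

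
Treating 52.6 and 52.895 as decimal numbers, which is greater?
52.895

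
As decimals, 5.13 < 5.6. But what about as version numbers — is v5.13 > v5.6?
True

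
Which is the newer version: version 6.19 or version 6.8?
version 6.19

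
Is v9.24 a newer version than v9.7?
Yes. Version numbers are compared segment by segment as integers, not as decimals: minor version 24 > 7, so v9.24 > v9.7 (even though the decimal 9.24 < 9.7).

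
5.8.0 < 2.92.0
False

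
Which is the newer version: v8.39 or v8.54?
v8.54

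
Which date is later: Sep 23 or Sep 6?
Sep 23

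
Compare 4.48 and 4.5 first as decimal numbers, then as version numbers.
As decimals: 4.48 < 4.5. As versions: v4.48 > v4.5 (minor version 48 > 5).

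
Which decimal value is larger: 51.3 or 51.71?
51.71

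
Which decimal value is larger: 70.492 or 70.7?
70.7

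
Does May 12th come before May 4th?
No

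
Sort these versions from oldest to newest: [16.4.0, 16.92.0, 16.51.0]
[16.4.0, 16.51.0, 16.92.0]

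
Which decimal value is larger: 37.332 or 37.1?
37.332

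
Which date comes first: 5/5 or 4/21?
4/21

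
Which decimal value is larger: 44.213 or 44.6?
44.6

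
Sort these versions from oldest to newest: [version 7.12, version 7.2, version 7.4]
[version 7.2, version 7.4, version 7.12]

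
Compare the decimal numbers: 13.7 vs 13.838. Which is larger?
13.838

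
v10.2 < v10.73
True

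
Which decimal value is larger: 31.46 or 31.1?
31.46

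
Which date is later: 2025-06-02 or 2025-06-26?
2025-06-26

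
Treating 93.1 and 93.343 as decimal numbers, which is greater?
93.343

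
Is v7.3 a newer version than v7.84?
No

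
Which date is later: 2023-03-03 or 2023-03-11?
2023-03-11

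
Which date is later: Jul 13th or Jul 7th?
Jul 13th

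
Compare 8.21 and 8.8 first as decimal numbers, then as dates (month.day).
As decimals: 8.21 < 8.8. As dates: 8/21 is later than 8/8 (day 21 > day 8).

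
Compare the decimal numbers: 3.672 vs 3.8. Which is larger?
3.8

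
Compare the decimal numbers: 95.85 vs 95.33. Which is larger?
95.85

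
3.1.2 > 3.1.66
False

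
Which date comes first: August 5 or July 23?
July 23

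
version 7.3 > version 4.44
True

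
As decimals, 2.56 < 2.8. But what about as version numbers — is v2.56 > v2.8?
True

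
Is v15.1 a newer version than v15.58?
No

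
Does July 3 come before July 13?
Yes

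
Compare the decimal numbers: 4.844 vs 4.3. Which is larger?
4.844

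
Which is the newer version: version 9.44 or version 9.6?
version 9.44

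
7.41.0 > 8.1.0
False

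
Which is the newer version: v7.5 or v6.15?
v7.5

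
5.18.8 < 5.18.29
True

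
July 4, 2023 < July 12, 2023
True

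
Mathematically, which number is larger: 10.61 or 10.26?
10.61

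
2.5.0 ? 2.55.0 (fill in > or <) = <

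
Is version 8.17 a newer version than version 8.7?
Yes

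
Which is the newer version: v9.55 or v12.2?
v12.2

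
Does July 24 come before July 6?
No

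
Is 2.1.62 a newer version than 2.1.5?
Yes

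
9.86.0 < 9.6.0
False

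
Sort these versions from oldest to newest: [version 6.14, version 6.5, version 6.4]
[version 6.4, version 6.5, version 6.14]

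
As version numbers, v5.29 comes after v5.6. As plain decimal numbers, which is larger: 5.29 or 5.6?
5.6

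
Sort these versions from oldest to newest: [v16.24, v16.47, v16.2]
[v16.2, v16.24, v16.47]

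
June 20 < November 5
True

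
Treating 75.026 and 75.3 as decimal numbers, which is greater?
75.3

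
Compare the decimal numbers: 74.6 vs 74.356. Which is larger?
74.6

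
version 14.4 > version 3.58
True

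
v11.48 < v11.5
False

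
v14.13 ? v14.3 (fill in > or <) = >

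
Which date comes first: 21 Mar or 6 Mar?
6 Mar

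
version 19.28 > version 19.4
True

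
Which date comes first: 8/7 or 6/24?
6/24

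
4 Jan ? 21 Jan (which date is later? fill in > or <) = <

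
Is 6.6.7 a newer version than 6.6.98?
No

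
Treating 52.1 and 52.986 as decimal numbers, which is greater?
52.986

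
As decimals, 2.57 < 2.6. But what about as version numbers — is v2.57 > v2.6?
True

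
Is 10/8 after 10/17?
No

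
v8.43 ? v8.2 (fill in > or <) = >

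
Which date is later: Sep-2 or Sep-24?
Sep-24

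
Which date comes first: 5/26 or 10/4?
5/26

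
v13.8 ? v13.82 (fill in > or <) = <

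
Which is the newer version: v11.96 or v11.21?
v11.96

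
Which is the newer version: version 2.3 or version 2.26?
version 2.26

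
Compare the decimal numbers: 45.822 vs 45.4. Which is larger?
45.822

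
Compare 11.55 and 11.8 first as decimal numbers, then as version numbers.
As decimals: 11.55 < 11.8. As versions: v11.55 > v11.8 (minor version 55 > 8).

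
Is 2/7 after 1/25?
Yes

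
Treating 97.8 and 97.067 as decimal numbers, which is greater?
97.8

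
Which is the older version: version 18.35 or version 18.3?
version 18.3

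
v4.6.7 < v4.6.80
True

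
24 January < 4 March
True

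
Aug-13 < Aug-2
False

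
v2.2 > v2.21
False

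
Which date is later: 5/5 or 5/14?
5/14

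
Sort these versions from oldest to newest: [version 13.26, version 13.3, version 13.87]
[version 13.3, version 13.26, version 13.87]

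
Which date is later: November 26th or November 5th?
November 26th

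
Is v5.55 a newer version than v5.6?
Yes. Version numbers are compared segment by segment as integers, not as decimals: minor version 55 > 6, so v5.55 > v5.6 (even though the decimal 5.55 < 5.6).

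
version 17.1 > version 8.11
True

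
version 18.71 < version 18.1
False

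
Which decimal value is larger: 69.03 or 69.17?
69.17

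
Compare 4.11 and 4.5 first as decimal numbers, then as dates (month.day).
As decimals: 4.11 < 4.5. As dates: 4/11 is later than 4/5 (day 11 > day 5).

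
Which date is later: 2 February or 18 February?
18 February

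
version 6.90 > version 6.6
True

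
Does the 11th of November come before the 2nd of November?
No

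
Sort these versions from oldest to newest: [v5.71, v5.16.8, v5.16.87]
[v5.16.8, v5.16.87, v5.71]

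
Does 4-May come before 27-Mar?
No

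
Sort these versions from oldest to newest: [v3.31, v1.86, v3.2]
[v1.86, v3.2, v3.31]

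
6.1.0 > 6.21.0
False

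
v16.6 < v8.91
False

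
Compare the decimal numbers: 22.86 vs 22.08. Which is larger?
22.86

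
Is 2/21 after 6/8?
No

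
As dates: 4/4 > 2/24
True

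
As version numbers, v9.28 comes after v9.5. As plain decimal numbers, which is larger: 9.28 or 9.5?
9.5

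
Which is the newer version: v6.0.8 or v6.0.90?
v6.0.90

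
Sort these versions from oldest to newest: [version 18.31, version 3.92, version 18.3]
[version 3.92, version 18.3, version 18.31]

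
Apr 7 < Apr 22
True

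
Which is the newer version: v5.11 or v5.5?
v5.11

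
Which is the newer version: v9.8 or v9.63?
v9.63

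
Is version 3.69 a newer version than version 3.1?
Yes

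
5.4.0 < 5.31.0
True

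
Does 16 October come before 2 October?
No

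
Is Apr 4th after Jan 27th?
Yes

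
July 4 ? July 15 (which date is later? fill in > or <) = <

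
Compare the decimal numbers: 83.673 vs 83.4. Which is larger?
83.673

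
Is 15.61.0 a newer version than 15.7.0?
Yes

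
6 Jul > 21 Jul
False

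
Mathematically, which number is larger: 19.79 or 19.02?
19.79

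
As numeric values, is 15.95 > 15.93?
True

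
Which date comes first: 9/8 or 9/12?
9/8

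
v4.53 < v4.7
False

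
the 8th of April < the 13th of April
True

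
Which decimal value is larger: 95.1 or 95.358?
95.358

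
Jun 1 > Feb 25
True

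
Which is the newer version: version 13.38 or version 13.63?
version 13.63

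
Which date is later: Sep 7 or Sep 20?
Sep 20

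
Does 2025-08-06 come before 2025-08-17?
Yes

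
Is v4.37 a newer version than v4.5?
Yes. Version numbers are compared segment by segment as integers, not as decimals: minor version 37 > 5, so v4.37 > v4.5 (even though the decimal 4.37 < 4.5).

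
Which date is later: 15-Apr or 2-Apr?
15-Apr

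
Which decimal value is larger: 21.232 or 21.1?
21.232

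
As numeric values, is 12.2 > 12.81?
False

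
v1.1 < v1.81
True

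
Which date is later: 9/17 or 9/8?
9/17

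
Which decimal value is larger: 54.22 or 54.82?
54.82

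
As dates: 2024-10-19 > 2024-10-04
True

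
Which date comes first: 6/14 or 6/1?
6/1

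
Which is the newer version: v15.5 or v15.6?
v15.6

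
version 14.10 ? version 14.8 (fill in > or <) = >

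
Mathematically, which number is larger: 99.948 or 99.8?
99.948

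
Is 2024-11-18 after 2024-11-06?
Yes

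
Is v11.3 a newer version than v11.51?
No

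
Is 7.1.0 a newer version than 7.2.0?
No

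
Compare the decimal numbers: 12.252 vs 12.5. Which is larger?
12.5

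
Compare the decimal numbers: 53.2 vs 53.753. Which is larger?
53.753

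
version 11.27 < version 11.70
True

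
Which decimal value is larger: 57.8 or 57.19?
57.8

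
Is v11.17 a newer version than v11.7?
Yes. Version numbers are compared segment by segment as integers, not as decimals: minor version 17 > 7, so v11.17 > v11.7 (even though the decimal 11.17 < 11.7).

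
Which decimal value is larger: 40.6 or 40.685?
40.685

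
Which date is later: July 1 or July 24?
July 24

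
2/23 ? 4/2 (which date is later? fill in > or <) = <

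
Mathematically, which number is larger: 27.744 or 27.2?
27.744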